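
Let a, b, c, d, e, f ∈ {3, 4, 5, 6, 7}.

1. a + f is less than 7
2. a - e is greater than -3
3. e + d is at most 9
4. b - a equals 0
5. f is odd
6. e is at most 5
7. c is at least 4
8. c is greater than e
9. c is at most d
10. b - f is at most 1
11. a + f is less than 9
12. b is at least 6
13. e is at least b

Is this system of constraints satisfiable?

From constraints 12 and 13: e ≥ b ≥ 6. From constraints 7 and 9: d ≥ c ≥ 4. Hence e + d ≥ 10. But constraint 3 requires e + d ≤ 9, and 9 < 10. Contradiction.

Unsatisfiable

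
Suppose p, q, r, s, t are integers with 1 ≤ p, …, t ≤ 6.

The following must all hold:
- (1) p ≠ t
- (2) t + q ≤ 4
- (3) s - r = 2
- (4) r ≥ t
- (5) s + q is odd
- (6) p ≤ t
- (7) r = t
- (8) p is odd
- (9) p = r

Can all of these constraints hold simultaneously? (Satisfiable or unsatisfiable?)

From constraints 7 and 9, p = r = t, so p = t. But constraint 1 says p ≠ t. Contradiction.

Unsatisfiable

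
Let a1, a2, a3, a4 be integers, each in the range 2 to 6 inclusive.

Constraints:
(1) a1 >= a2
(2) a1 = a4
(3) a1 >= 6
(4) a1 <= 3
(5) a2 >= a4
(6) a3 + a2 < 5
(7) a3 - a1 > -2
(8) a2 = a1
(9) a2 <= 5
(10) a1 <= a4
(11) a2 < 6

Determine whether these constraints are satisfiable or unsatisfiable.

From constraints 3 and 10: a4 ≥ a1 and a1 ≥ 6, so a4 ≥ 6. From constraints 5 and 9: a4 ≤ a2 and a2 ≤ 5, so a4 ≤ 5. But 5 < 6, so no value of a4 works.

Unsatisfiable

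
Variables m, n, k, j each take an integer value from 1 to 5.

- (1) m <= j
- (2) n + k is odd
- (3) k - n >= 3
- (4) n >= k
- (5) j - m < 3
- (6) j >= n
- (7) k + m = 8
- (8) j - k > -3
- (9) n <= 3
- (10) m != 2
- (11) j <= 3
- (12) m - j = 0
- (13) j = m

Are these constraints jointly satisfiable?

Unsatisfiable

From constraints 4 and 9: k ≤ n ≤ 3. From constraints 1 and 11: m ≤ j ≤ 3. Hence k + m ≤ 6. But constraint 7 requires k + m = 8, and 8 > 6. Contradiction.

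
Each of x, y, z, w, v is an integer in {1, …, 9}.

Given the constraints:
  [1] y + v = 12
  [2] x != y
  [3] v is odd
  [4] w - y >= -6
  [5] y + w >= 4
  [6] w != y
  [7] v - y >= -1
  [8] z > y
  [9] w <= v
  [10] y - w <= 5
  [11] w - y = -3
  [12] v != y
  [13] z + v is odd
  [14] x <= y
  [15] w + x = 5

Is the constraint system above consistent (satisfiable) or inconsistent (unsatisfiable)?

Try x = 3, y = 5, z = 8, w = 2, v = 7.
Check constraint 1: y + v = 12; constraint 4: w - y = -3; constraint 5: y + w = 7. The remaining constraints are straightforward to verify.

Satisfiable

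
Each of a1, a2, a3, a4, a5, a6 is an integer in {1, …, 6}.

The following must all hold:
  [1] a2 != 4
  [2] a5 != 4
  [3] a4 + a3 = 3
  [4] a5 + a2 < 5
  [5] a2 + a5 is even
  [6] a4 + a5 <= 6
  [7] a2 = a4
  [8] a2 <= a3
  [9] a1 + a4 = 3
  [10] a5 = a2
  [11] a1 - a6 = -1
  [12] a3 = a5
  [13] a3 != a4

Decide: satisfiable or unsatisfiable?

Unsatisfiable

From constraints 7, 10, and 12, a3 = a5 = a2 = a4, so a3 = a4. But constraint 13 says a3 ≠ a4. Contradiction.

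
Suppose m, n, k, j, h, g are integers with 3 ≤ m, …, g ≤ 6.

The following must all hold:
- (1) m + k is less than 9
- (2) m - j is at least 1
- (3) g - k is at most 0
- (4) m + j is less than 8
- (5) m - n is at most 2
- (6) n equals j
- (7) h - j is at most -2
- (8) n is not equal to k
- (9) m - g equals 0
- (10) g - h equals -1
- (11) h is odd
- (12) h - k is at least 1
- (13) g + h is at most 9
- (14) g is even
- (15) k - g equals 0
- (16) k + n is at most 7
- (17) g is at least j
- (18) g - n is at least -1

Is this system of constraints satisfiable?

Unsatisfiable

Constraints 2, 3, 5, 7, 12, and 18 give g − n ≥ -1, n − m ≥ -2, m − j ≥ 1, j − h ≥ 2, h − k ≥ 1, k − g ≥ 0.
Adding all 6 inequalities: the left sides telescope to 0, and the right sides sum to (-1) + (-2) + 1 + 2 + 1 + 0 = 1. So 0 ≥ 1, which is false.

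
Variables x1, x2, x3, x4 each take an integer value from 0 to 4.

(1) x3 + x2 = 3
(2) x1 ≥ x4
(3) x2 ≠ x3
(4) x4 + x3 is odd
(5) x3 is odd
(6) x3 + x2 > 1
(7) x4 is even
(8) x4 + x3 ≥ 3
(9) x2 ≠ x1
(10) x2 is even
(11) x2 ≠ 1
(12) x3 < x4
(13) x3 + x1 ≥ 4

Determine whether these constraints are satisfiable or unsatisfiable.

Satisfiable

Try x1 = 3, x2 = 2, x3 = 1, x4 = 2.
Check constraint 1: x3 + x2 = 3; constraint 6: x3 + x2 = 3; constraint 8: x4 + x3 = 3. The remaining constraints are straightforward to verify.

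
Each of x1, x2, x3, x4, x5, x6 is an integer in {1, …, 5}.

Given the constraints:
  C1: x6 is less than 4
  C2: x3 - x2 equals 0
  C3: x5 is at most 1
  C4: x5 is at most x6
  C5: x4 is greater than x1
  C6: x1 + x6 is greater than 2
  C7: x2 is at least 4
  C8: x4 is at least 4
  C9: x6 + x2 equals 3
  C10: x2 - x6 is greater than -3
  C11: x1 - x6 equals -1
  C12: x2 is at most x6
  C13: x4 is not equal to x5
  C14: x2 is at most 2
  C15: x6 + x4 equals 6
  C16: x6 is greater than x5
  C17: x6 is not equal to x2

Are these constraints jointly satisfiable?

Unsatisfiable

From constraints 7 and 12: x6 ≥ x2 ≥ 4. From constraint 8: x4 ≥ 4. Hence x6 + x4 ≥ 8. But constraint 15 requires x6 + x4 = 6, and 6 < 8. Contradiction.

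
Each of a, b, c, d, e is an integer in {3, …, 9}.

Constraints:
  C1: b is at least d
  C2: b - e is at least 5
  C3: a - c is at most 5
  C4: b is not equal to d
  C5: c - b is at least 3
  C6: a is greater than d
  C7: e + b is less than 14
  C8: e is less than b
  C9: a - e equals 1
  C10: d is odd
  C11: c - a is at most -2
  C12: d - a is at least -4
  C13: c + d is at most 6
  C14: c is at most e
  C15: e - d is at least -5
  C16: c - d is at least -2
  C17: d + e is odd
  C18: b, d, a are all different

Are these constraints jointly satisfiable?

Unsatisfiable

Constraints 2, 5, 11, 12, and 15 give b − e ≥ 5, e − d ≥ -5, d − a ≥ -4, a − c ≥ 2, c − b ≥ 3.
Adding all 5 inequalities: the left sides telescope to 0, and the right sides sum to 5 + (-5) + (-4) + 2 + 3 = 1. So 0 ≥ 1, which is false.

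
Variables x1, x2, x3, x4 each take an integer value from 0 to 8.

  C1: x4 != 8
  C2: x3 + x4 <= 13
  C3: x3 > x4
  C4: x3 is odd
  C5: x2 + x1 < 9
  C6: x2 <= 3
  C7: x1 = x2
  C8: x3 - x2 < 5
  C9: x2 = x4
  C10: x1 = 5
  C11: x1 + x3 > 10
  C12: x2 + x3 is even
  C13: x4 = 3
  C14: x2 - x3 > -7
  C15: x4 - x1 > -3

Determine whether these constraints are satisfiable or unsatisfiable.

Constraint 10 fixes x1 = 5 and constraint 13 fixes x4 = 3. Constraints 7 and 9 give x1 = x2 = x4, so x1 = x4. But 5 ≠ 3 — contradiction.

Unsatisfiable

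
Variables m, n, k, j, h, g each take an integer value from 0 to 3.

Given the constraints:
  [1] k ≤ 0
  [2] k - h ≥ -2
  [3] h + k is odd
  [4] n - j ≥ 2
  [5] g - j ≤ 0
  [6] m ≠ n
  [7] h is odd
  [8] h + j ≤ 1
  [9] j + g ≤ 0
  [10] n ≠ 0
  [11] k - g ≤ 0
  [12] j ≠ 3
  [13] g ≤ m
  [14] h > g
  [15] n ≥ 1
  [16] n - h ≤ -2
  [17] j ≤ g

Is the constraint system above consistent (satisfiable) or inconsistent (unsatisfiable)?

Constraints 2, 4, 5, 11, and 16 give g − k ≥ 0, k − h ≥ -2, h − n ≥ 2, n − j ≥ 2, j − g ≥ 0.
Adding all 5 inequalities: the left sides telescope to 0, and the right sides sum to 0 + (-2) + 2 + 2 + 0 = 2. So 0 ≥ 2, which is false.

Unsatisfiable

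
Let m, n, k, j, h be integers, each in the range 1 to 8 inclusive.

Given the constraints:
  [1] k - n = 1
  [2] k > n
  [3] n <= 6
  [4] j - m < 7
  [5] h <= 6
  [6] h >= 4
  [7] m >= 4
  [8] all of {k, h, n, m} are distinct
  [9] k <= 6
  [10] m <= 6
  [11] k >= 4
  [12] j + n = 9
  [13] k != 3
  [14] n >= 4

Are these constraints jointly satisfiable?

Constraints 3, 5, 6, 7, 9, 10, 11, and 14 confine each of k, h, n, m to the 3 values {4, …, 6}.
Constraint 8 requires all 4 of them to be distinct, but only 3 values are available — impossible by the pigeonhole principle.

Unsatisfiable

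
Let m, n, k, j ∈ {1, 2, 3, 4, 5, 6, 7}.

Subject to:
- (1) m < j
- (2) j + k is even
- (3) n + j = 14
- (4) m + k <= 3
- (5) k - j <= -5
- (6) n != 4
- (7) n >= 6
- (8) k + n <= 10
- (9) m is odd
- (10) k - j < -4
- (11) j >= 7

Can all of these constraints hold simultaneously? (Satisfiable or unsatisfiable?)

Satisfiable

Try m = 1, n = 7, k = 1, j = 7.
Check constraint 3: n + j = 14; constraint 4: m + k = 2; constraint 5: k - j = -6. The remaining constraints are straightforward to verify.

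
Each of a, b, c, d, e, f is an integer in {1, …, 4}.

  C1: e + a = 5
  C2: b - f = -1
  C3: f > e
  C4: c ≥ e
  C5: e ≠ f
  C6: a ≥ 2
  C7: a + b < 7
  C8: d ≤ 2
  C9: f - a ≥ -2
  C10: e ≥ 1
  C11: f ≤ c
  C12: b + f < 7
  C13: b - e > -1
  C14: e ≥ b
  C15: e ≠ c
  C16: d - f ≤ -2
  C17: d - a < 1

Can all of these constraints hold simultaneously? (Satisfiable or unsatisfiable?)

Satisfiable

Try a = 3, b = 2, c = 4, d = 1, e = 2, f = 3.
Check constraint 1: e + a = 5; constraint 2: b - f = -1. The remaining constraints are straightforward to verify.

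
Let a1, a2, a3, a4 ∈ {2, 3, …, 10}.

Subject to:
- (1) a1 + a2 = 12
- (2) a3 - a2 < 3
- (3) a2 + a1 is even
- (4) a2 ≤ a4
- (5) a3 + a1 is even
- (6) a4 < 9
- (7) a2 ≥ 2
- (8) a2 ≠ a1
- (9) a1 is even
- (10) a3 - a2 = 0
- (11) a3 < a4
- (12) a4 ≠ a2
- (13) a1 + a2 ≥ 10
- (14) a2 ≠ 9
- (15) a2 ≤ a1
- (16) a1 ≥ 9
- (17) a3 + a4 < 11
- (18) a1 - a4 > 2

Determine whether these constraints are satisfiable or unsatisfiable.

Satisfiable

Take a1 = 10, a2 = 2, a3 = 2, a4 = 7. Then constraint 1: a1 + a2 = 12; constraint 2: a3 - a2 = 0; constraint 10: a3 - a2 = 0, and every other listed constraint is also met.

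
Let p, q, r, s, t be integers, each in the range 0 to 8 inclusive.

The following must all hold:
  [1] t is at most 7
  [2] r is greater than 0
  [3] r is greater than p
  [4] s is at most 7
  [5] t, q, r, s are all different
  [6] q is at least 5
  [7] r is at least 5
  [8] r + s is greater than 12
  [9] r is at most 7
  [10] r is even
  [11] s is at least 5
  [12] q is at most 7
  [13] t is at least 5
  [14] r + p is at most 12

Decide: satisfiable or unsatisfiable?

Unsatisfiable

Constraints 1, 4, 6, 7, 9, 11, 12, and 13 confine each of t, q, r, s to the 3 values {5, …, 7}.
Constraint 5 requires all 4 of them to be distinct, but only 3 values are available — impossible by the pigeonhole principle.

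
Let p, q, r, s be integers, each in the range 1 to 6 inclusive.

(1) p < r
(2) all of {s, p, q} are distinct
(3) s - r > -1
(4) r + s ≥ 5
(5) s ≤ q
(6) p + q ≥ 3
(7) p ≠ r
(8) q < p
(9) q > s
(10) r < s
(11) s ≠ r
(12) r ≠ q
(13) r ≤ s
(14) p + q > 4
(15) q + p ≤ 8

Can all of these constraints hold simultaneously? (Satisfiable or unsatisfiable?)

Unsatisfiable

Constraints 1, 5, 8, and 10 give q < p, p < r, r < s, s ≤ q. Chaining: q < p < r < s ≤ q, which forces q < q — impossible.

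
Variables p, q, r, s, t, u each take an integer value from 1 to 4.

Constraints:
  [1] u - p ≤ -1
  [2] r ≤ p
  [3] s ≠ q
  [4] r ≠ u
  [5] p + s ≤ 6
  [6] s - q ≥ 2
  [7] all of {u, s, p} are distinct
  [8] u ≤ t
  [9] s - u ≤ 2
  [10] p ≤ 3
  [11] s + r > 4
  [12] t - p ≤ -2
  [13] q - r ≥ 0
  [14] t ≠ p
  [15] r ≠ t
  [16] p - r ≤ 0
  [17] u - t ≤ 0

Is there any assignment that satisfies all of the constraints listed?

Unsatisfiable

Constraints 6, 9, 12, 13, 16, and 17 give r − p ≥ 0, p − t ≥ 2, t − u ≥ 0, u − s ≥ -2, s − q ≥ 2, q − r ≥ 0.
Adding all 6 inequalities: the left sides telescope to 0, and the right sides sum to 0 + 2 + 0 + (-2) + 2 + 0 = 2. So 0 ≥ 2, which is false.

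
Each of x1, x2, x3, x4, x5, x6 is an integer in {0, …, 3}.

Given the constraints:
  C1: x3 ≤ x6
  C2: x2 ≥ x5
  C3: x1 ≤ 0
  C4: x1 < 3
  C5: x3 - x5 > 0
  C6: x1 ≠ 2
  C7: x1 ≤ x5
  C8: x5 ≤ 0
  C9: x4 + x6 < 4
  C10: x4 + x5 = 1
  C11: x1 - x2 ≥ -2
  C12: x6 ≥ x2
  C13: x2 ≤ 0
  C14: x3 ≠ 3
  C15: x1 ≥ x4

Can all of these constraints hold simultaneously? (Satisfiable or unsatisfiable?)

Unsatisfiable

From constraints 3 and 15: x4 ≤ x1 ≤ 0. From constraint 8: x5 ≤ 0. Hence x4 + x5 ≤ 0. But constraint 10 requires x4 + x5 = 1, and 1 > 0. Contradiction.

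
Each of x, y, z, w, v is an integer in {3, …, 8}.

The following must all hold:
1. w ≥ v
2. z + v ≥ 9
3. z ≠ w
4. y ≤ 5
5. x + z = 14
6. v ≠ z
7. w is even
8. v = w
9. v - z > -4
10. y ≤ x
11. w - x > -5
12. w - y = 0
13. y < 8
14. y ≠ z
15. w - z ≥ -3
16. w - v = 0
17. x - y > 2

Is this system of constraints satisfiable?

One satisfying assignment is x = 7, y = 4, z = 7, w = 4, v = 4.
For the less obvious constraints — constraint 2: z + v = 11; constraint 5: x + z = 14; constraint 9: v - z = -3 — and the others hold by inspection.

Satisfiable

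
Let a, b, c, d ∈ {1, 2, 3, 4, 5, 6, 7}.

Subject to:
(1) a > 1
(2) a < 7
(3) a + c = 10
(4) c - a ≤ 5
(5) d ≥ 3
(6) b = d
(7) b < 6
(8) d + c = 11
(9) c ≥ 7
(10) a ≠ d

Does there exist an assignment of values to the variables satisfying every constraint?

Try a = 3, b = 4, c = 7, d = 4.
Check constraint 3: a + c = 10; constraint 4: c - a = 4; constraint 8: d + c = 11. The remaining constraints are straightforward to verify.

Satisfiable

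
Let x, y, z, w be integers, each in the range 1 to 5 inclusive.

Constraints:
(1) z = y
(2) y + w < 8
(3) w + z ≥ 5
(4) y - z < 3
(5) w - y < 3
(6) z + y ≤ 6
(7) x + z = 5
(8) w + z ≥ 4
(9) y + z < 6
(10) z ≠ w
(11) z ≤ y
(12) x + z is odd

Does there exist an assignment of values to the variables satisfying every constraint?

Satisfiable

Try x = 3, y = 2, z = 2, w = 3.
Check constraint 2: y + w = 5; constraint 3: w + z = 5; constraint 4: y - z = 0. The remaining constraints are straightforward to verify.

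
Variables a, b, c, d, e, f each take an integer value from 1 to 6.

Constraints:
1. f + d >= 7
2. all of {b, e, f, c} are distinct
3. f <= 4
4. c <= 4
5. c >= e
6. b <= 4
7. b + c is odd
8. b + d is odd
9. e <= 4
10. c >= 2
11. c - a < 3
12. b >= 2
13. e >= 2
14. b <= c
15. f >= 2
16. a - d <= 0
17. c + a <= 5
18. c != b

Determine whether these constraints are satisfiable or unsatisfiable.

Constraints 3, 4, 6, 9, 10, 12, 13, and 15 confine each of b, e, f, c to the 3 values {2, …, 4}.
Constraint 2 requires all 4 of them to be distinct, but only 3 values are available — impossible by the pigeonhole principle.

Unsatisfiable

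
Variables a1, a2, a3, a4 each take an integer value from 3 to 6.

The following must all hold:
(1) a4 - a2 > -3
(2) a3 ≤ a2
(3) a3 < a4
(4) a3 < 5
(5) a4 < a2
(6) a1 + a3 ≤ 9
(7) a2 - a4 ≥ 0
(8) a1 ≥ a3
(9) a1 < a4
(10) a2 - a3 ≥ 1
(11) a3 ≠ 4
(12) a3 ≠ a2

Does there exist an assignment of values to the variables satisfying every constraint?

Satisfiable

One satisfying assignment is a1 = 4, a2 = 6, a3 = 3, a4 = 5.
For the less obvious constraints — constraint 1: a4 - a2 = -1; constraint 6: a1 + a3 = 7 — and the others hold by inspection.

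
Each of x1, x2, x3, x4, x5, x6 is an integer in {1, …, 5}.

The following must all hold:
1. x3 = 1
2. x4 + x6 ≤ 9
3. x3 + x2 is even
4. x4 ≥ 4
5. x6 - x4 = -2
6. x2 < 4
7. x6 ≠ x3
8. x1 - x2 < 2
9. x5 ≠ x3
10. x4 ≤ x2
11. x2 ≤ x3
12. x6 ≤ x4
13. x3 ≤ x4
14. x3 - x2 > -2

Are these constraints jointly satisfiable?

From constraints 4 and 10: x2 ≥ x4 and x4 ≥ 4, so x2 ≥ 4. From constraint 6: x2 ≤ 3. But 3 < 4, so no value of x2 works.

Unsatisfiable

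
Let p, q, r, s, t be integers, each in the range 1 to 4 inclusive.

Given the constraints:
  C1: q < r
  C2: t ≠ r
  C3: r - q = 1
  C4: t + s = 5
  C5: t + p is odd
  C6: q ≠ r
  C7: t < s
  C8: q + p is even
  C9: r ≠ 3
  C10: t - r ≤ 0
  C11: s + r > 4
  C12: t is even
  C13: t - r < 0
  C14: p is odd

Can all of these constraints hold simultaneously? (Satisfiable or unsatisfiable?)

One satisfying assignment is p = 3, q = 3, r = 4, s = 3, t = 2.
For the less obvious constraints — constraint 3: r - q = 1; constraint 4: t + s = 5 — and the others hold by inspection.

Satisfiable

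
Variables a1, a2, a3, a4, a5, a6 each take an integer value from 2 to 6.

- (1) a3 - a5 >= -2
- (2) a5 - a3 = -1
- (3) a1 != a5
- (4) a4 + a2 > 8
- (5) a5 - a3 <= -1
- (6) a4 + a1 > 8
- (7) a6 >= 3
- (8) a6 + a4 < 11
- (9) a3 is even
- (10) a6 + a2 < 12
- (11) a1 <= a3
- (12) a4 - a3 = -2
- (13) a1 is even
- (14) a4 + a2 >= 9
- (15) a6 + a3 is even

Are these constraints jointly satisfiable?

Satisfiable

Take a1 = 6, a2 = 6, a3 = 6, a4 = 4, a5 = 5, a6 = 4. Then constraint 1: a3 - a5 = 1; constraint 2: a5 - a3 = -1; constraint 4: a4 + a2 = 10, and every other listed constraint is also met.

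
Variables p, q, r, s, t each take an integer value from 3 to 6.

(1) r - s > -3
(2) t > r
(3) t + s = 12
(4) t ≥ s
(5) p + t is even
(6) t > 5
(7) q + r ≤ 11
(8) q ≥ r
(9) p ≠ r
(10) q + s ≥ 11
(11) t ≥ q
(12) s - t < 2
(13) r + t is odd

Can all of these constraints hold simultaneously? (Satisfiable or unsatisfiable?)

The assignment p = 6, q = 5, r = 5, s = 6, t = 6 works:
  constraint 1 holds since r - s = -1.
  constraint 3 holds since t + s = 12.
The rest check out directly.

Satisfiable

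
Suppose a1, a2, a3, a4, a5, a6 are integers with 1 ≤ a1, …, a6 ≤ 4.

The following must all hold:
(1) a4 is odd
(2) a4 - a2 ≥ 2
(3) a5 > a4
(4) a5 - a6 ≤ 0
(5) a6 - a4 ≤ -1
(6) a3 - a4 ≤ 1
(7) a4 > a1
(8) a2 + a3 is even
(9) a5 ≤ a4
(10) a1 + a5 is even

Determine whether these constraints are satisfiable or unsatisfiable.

Constraints 3, 4, and 5 give a5 ≤ a6, a6 < a4, a4 < a5. Chaining: a5 ≤ a6 < a4 < a5, which forces a5 < a5 — impossible.

Unsatisfiable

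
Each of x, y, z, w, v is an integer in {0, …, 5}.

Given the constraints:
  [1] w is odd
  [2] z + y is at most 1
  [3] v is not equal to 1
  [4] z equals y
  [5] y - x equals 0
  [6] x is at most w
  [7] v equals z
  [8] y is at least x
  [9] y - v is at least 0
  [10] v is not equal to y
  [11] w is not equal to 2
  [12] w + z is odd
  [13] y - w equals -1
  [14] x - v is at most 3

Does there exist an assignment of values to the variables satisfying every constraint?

From constraints 4 and 7, v = z = y, so v = y. But constraint 10 says v ≠ y. Contradiction.

Unsatisfiable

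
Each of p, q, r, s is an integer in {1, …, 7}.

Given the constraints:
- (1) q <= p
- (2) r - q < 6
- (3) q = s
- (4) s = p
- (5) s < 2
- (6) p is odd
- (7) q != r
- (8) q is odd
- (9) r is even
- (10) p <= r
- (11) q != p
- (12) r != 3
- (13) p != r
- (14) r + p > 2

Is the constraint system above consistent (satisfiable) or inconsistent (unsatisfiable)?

Unsatisfiable

From constraints 3 and 4, q = s = p, so q = p. But constraint 11 says q ≠ p. Contradiction.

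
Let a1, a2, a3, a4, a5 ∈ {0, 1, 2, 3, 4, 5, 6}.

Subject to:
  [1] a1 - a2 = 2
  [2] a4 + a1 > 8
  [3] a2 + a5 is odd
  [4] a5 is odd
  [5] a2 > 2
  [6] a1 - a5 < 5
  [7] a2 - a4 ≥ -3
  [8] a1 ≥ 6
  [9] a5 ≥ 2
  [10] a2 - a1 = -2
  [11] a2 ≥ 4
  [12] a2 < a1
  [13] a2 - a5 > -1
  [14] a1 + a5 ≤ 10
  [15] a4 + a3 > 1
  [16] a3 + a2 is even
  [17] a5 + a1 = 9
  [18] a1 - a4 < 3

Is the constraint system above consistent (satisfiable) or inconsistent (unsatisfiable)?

Try a1 = 6, a2 = 4, a3 = 0, a4 = 4, a5 = 3.
Check constraint 1: a1 - a2 = 2; constraint 2: a4 + a1 = 10. The remaining constraints are straightforward to verify.

Satisfiable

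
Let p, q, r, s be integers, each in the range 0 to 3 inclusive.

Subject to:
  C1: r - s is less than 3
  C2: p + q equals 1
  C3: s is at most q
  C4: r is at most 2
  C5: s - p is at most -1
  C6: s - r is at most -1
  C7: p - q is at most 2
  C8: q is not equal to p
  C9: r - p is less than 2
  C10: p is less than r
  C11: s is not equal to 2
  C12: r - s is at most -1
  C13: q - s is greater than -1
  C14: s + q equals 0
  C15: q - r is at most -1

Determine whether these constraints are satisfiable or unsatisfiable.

Constraints 5, 7, 12, and 15 give p − s ≥ 1, s − r ≥ 1, r − q ≥ 1, q − p ≥ -2.
Adding all 4 inequalities: the left sides telescope to 0, and the right sides sum to 1 + 1 + 1 + (-2) = 1. So 0 ≥ 1, which is false.

Unsatisfiable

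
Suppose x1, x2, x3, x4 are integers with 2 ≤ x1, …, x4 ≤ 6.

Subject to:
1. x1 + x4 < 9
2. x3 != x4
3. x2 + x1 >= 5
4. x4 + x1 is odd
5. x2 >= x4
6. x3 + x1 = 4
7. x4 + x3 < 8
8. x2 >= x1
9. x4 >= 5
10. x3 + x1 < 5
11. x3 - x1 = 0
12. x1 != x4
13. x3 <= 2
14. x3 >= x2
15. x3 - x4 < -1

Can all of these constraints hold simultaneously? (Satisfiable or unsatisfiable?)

From constraints 5 and 9: x2 ≥ x4 and x4 ≥ 5, so x2 ≥ 5. From constraints 13 and 14: x2 ≤ x3 and x3 ≤ 2, so x2 ≤ 2. But 2 < 5, so no value of x2 works.

Unsatisfiable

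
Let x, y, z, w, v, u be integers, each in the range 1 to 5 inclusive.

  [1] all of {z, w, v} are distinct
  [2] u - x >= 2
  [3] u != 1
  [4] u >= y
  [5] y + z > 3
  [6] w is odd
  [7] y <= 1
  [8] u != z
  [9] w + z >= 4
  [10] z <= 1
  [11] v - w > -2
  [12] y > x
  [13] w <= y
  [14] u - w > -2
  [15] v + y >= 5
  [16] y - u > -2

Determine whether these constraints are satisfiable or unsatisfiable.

From constraints 7 and 13: w ≤ y ≤ 1. From constraint 10: z ≤ 1. Hence w + z ≤ 2. But constraint 9 requires w + z ≥ 4, and 4 > 2. Contradiction.

Unsatisfiable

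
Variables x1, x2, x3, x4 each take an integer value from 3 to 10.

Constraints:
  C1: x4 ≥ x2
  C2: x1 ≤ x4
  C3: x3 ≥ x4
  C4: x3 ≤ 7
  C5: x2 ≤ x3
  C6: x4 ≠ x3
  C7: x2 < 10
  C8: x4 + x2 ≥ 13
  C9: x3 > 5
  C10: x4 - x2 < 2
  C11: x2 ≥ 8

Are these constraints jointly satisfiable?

Unsatisfiable

From constraints 1 and 11: x4 ≥ x2 and x2 ≥ 8, so x4 ≥ 8. From constraints 3 and 4: x4 ≤ x3 and x3 ≤ 7, so x4 ≤ 7. But 7 < 8, so no value of x4 works.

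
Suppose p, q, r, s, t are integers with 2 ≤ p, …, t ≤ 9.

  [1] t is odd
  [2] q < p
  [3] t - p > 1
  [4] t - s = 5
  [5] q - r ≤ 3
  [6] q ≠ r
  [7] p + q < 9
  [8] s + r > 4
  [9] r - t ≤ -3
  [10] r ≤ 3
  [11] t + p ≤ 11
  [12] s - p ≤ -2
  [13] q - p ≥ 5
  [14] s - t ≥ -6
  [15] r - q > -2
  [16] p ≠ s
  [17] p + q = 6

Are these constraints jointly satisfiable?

Unsatisfiable

Constraints 5, 9, 12, 13, and 14 give p − s ≥ 2, s − t ≥ -6, t − r ≥ 3, r − q ≥ -3, q − p ≥ 5.
Adding all 5 inequalities: the left sides telescope to 0, and the right sides sum to 2 + (-6) + 3 + (-3) + 5 = 1. So 0 ≥ 1, which is false.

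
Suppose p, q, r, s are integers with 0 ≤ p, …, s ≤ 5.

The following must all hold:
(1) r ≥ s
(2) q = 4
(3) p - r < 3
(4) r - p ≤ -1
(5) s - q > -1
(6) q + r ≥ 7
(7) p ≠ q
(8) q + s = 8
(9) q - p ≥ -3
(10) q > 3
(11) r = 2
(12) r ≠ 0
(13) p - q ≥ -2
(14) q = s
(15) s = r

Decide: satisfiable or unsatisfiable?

Unsatisfiable

Constraint 2 fixes q = 4 and constraint 11 fixes r = 2. Constraints 14 and 15 give q = s = r, so q = r. But 4 ≠ 2 — contradiction.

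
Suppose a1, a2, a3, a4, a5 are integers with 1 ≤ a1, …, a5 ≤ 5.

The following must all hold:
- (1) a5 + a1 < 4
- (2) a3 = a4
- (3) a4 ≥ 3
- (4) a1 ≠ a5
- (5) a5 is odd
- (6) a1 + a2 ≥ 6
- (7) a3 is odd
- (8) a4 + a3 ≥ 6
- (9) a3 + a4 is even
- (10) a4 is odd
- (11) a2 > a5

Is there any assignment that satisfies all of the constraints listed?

Try a1 = 2, a2 = 5, a3 = 3, a4 = 3, a5 = 1.
Check constraint 1: a5 + a1 = 3; constraint 6: a1 + a2 = 7. The remaining constraints are straightforward to verify.

Satisfiable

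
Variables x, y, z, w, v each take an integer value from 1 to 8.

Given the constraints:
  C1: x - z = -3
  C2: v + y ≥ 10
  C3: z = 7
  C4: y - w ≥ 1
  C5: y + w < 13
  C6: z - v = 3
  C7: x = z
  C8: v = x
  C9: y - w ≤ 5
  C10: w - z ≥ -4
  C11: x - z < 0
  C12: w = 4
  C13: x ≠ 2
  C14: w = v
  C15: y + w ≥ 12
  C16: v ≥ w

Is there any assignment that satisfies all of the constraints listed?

Unsatisfiable

Constraint 12 fixes w = 4 and constraint 3 fixes z = 7. Constraints 7, 8, and 14 give w = v = x = z, so w = z. But 4 ≠ 7 — contradiction.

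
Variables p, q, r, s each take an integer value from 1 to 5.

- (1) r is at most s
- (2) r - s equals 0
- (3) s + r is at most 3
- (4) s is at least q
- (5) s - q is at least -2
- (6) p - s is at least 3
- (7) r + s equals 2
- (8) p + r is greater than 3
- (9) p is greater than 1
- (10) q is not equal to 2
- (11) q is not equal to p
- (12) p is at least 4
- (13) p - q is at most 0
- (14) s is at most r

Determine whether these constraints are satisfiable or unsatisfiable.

Constraints 5, 6, and 13 give p − s ≥ 3, s − q ≥ -2, q − p ≥ 0.
Adding all 3 inequalities: the left sides telescope to 0, and the right sides sum to 3 + (-2) + 0 = 1. So 0 ≥ 1, which is false.

Unsatisfiable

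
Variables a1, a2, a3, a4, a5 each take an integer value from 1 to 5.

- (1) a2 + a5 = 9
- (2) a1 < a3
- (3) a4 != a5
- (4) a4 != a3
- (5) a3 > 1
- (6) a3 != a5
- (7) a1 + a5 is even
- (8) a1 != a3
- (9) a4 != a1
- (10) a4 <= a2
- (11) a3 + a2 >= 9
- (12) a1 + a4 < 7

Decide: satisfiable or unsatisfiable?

Satisfiable

Setting (a1, a2, a3, a4, a5) = (4, 5, 5, 1, 4) satisfies everything: constraint 1: a2 + a5 = 9; constraint 11: a3 + a2 = 10; constraint 12: a1 + a4 = 5, and the others follow.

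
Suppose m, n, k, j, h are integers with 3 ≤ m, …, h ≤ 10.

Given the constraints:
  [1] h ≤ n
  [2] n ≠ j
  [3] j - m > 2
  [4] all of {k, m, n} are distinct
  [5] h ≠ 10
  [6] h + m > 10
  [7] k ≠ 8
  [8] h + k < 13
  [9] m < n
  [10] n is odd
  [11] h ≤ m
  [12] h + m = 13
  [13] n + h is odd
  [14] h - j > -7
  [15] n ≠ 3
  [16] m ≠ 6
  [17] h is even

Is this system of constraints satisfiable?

Try m = 7, n = 9, k = 6, j = 10, h = 6.
Check constraint 3: j - m = 3; constraint 6: h + m = 13; constraint 8: h + k = 12. The remaining constraints are straightforward to verify.

Satisfiable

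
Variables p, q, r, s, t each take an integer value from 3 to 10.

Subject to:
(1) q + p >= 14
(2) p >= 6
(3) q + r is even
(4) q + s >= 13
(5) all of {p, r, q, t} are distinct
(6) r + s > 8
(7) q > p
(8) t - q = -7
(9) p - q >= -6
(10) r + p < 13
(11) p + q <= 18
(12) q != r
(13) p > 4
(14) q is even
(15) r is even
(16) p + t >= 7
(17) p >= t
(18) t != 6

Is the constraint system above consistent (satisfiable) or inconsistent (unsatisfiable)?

Take p = 7, q = 10, r = 4, s = 5, t = 3. Then constraint 1: q + p = 17; constraint 4: q + s = 15, and every other listed constraint is also met.

Satisfiable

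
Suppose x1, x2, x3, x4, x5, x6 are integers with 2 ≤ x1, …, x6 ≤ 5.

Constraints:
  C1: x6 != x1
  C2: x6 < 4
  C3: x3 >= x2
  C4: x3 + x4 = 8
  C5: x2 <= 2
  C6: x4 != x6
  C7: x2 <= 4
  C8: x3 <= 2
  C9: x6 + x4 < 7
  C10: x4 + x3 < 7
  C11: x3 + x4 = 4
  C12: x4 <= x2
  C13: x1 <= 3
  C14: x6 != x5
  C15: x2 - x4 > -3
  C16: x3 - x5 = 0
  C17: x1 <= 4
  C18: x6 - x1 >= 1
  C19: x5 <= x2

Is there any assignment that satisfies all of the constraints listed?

From constraint 8: x3 ≤ 2. From constraints 7 and 12: x4 ≤ x2 ≤ 4. Hence x3 + x4 ≤ 6. But constraint 4 requires x3 + x4 = 8, and 8 > 6. Contradiction.

Unsatisfiable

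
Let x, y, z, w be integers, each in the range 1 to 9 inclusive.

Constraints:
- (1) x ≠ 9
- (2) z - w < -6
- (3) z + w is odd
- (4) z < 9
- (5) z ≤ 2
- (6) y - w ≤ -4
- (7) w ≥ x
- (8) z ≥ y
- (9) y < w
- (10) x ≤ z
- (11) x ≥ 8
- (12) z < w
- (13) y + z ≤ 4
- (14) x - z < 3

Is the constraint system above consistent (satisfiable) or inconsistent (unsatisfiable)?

From constraints 10 and 11: z ≥ x and x ≥ 8, so z ≥ 8. From constraint 5: z ≤ 2. But 2 < 8, so no value of z works.

Unsatisfiable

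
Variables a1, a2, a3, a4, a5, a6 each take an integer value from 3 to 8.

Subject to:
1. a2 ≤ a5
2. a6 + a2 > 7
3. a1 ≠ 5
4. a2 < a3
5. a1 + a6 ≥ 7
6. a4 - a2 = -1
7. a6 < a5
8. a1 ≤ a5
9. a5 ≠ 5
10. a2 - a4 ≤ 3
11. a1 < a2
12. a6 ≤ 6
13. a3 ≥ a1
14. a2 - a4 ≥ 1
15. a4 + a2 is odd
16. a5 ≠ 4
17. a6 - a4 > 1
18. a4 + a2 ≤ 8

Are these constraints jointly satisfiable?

Satisfiable

The assignment a1 = 3, a2 = 4, a3 = 8, a4 = 3, a5 = 7, a6 = 6 works:
  constraint 2 holds since a6 + a2 = 10.
  constraint 5 holds since a1 + a6 = 9.
The rest check out directly.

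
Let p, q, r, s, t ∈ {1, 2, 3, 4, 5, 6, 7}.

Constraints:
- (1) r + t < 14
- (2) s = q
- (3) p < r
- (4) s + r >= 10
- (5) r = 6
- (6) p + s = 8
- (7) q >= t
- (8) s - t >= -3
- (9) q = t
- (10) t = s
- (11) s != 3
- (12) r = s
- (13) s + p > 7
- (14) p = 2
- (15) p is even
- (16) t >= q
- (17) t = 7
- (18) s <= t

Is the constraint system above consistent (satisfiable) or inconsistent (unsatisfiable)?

Unsatisfiable

Constraint 5 fixes r = 6 and constraint 17 fixes t = 7. Constraints 2, 9, and 12 give r = s = q = t, so r = t. But 6 ≠ 7 — contradiction.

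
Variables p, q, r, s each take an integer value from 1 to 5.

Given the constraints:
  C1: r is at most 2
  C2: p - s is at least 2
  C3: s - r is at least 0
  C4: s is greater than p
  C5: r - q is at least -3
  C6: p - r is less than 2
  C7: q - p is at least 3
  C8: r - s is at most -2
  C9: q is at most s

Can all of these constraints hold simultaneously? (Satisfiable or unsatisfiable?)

Constraints 2, 3, 5, and 7 give s − r ≥ 0, r − q ≥ -3, q − p ≥ 3, p − s ≥ 2.
Adding all 4 inequalities: the left sides telescope to 0, and the right sides sum to 0 + (-3) + 3 + 2 = 2. So 0 ≥ 2, which is false.

Unsatisfiable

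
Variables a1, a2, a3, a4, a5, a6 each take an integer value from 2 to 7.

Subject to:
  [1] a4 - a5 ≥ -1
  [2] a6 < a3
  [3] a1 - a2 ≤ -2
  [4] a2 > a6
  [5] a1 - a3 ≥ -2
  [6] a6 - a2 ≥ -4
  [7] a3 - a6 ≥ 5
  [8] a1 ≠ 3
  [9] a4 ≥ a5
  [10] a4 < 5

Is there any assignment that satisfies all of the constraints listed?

Unsatisfiable

Constraints 3, 5, 6, and 7 give a6 − a2 ≥ -4, a2 − a1 ≥ 2, a1 − a3 ≥ -2, a3 − a6 ≥ 5.
Adding all 4 inequalities: the left sides telescope to 0, and the right sides sum to (-4) + 2 + (-2) + 5 = 1. So 0 ≥ 1, which is false.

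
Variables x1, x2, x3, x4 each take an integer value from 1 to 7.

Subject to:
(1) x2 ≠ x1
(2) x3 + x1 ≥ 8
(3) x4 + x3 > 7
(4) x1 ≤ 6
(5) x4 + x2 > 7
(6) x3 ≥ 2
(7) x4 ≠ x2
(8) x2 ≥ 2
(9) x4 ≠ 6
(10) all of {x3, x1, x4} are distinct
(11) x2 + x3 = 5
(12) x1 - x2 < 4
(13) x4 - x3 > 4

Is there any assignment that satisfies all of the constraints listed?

Satisfiable

Try x1 = 6, x2 = 3, x3 = 2, x4 = 7.
Check constraint 2: x3 + x1 = 8; constraint 3: x4 + x3 = 9; constraint 5: x4 + x2 = 10. The remaining constraints are straightforward to verify.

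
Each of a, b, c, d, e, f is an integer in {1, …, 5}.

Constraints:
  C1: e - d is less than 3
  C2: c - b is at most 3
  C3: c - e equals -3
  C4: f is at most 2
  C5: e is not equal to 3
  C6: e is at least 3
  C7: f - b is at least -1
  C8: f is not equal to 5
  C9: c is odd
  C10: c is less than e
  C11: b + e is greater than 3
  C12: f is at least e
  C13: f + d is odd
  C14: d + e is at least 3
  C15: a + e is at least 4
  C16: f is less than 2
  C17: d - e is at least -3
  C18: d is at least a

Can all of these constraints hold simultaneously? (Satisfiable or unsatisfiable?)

From constraints 6 and 12: f ≥ e and e ≥ 3, so f ≥ 3. From constraint 16: f ≤ 1. But 1 < 3, so no value of f works.

Unsatisfiable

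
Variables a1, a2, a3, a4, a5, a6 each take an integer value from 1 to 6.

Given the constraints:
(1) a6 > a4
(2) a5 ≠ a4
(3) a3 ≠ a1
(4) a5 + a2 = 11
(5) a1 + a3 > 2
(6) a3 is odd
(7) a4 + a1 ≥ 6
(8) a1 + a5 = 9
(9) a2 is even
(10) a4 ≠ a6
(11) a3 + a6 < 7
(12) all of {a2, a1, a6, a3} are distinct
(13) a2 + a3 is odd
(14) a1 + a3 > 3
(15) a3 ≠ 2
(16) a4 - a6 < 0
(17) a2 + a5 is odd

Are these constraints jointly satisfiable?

Take a1 = 4, a2 = 6, a3 = 1, a4 = 4, a5 = 5, a6 = 5. Then constraint 4: a5 + a2 = 11; constraint 5: a1 + a3 = 5, and every other listed constraint is also met.

Satisfiable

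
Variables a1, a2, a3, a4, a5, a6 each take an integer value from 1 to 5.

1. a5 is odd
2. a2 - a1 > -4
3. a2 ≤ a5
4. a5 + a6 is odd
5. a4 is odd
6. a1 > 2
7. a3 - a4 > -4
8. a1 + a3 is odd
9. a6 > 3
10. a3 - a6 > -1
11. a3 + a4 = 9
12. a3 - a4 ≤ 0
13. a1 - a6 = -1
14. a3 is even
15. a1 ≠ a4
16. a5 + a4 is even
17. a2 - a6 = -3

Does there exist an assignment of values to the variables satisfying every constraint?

The assignment a1 = 3, a2 = 1, a3 = 4, a4 = 5, a5 = 3, a6 = 4 works:
  constraint 2 holds since a2 - a1 = -2.
  constraint 7 holds since a3 - a4 = -1.
  constraint 10 holds since a3 - a6 = 0.
The rest check out directly.

Satisfiable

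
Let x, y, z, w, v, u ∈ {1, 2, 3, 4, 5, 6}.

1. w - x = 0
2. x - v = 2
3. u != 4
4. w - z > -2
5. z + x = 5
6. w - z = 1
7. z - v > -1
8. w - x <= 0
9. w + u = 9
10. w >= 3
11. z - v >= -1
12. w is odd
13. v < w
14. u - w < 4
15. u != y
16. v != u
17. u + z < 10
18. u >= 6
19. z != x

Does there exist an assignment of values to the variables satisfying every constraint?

Setting (x, y, z, w, v, u) = (3, 1, 2, 3, 1, 6) satisfies everything: constraint 1: w - x = 0; constraint 2: x - v = 2; constraint 4: w - z = 1, and the others follow.

Satisfiable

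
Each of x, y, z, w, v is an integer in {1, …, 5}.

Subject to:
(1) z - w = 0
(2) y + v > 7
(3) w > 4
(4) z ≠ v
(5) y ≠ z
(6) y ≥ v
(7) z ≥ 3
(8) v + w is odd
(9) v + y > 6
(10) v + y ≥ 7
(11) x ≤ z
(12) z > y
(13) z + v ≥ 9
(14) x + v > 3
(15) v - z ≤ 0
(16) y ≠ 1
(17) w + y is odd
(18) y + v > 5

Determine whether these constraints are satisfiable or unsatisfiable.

Satisfiable

The assignment x = 2, y = 4, z = 5, w = 5, v = 4 works:
  constraint 1 holds since z - w = 0.
  constraint 2 holds since y + v = 8.
  constraint 9 holds since v + y = 8.
The rest check out directly.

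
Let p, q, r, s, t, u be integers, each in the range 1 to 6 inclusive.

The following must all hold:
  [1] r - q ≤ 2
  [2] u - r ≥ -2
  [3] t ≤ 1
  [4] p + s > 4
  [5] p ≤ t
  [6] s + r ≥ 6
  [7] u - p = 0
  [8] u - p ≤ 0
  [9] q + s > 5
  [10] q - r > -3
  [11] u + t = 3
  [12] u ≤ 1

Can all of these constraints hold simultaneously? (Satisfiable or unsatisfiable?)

From constraint 12: u ≤ 1. From constraint 3: t ≤ 1. Hence u + t ≤ 2. But constraint 11 requires u + t = 3, and 3 > 2. Contradiction.

Unsatisfiable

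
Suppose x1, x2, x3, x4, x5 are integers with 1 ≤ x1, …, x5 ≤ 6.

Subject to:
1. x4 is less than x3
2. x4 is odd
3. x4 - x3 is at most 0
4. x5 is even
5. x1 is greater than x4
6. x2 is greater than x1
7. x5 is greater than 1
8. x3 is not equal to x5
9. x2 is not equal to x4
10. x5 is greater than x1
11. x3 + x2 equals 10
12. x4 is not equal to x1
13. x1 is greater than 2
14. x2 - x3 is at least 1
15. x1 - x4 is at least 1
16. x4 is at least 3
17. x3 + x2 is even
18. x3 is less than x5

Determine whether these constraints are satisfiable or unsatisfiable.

One satisfying assignment is x1 = 5, x2 = 6, x3 = 4, x4 = 3, x5 = 6.
For the less obvious constraints — constraint 3: x4 - x3 = -1; constraint 11: x3 + x2 = 10 — and the others hold by inspection.

Satisfiable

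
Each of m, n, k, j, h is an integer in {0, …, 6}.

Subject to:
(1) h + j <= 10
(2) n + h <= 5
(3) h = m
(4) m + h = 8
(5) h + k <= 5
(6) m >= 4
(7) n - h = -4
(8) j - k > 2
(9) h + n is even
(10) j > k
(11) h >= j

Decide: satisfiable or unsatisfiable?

Try m = 4, n = 0, k = 0, j = 4, h = 4.
Check constraint 1: h + j = 8; constraint 2: n + h = 4; constraint 4: m + h = 8. The remaining constraints are straightforward to verify.

Satisfiable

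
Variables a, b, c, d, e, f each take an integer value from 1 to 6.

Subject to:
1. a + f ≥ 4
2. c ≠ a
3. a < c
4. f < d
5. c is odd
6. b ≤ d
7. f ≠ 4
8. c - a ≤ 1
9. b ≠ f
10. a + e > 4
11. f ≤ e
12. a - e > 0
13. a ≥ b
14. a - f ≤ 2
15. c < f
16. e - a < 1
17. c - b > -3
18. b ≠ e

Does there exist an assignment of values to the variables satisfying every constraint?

Constraints 3, 11, 12, and 15 give e < a, a < c, c < f, f ≤ e. Chaining: e < a < c < f ≤ e, which forces e < e — impossible.

Unsatisfiable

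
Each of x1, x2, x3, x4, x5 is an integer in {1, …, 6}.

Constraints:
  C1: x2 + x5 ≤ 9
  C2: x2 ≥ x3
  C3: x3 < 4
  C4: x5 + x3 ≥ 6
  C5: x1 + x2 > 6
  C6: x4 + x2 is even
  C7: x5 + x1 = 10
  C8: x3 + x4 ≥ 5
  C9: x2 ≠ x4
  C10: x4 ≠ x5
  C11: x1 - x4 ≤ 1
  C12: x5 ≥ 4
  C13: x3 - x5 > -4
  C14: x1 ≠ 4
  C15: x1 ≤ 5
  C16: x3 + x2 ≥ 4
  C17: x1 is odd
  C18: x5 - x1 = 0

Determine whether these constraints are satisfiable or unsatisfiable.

Satisfiable

One satisfying assignment is x1 = 5, x2 = 2, x3 = 2, x4 = 4, x5 = 5.
For the less obvious constraints — constraint 1: x2 + x5 = 7; constraint 4: x5 + x3 = 7 — and the others hold by inspection.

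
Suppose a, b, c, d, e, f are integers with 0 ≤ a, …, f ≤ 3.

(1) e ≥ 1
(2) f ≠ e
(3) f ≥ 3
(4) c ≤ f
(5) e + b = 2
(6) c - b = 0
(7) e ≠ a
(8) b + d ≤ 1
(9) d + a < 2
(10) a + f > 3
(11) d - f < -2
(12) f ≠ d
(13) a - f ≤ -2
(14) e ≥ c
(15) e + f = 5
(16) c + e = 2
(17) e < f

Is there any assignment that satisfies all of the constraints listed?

Satisfiable

Setting (a, b, c, d, e, f) = (1, 0, 0, 0, 2, 3) satisfies everything: constraint 5: e + b = 2; constraint 6: c - b = 0, and the others follow.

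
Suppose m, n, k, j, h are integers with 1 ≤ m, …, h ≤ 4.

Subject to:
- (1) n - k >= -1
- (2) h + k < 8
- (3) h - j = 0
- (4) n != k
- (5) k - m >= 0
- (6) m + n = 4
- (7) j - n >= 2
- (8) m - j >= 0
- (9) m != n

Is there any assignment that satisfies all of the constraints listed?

Unsatisfiable

Constraints 1, 5, 7, and 8 give m − j ≥ 0, j − n ≥ 2, n − k ≥ -1, k − m ≥ 0.
Adding all 4 inequalities: the left sides telescope to 0, and the right sides sum to 0 + 2 + (-1) + 0 = 1. So 0 ≥ 1, which is false.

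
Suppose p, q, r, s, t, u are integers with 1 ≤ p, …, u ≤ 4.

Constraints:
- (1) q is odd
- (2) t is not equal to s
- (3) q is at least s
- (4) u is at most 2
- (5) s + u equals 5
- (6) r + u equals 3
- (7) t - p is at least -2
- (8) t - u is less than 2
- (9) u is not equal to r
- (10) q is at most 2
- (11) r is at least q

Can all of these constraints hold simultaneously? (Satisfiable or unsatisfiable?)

Unsatisfiable

From constraints 3 and 10: s ≤ q ≤ 2. From constraint 4: u ≤ 2. Hence s + u ≤ 4. But constraint 5 requires s + u = 5, and 5 > 4. Contradiction.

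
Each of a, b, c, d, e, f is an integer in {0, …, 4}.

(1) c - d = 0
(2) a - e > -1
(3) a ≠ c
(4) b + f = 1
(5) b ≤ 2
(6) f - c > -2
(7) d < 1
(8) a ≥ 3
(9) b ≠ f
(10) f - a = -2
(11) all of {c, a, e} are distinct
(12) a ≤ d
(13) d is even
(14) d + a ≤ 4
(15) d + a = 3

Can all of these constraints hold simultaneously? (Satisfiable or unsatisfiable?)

Unsatisfiable

From constraints 8 and 12: d ≥ a and a ≥ 3, so d ≥ 3. From constraint 7: d ≤ 0. But 0 < 3, so no value of d works.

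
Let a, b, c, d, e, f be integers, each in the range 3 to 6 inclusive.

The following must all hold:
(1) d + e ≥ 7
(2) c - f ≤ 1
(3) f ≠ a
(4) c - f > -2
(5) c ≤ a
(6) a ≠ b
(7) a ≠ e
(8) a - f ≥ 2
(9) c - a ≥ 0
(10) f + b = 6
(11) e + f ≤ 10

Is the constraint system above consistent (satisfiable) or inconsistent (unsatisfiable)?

Unsatisfiable

Constraints 2, 8, and 9 give f − c ≥ -1, c − a ≥ 0, a − f ≥ 2.
Adding all 3 inequalities: the left sides telescope to 0, and the right sides sum to (-1) + 0 + 2 = 1. So 0 ≥ 1, which is false.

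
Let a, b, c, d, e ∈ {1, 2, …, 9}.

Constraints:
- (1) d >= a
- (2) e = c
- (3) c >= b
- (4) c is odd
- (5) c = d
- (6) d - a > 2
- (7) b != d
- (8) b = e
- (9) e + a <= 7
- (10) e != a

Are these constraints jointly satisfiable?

Unsatisfiable

From constraints 2, 5, and 8, b = e = c = d, so b = d. But constraint 7 says b ≠ d. Contradiction.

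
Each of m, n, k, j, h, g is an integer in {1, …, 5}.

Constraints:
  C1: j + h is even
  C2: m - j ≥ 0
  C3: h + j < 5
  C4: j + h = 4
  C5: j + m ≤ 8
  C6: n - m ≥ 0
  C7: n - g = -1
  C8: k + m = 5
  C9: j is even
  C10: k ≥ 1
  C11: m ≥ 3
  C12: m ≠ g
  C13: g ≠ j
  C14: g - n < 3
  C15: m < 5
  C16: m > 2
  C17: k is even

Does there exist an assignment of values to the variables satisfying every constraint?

Satisfiable

One satisfying assignment is m = 3, n = 3, k = 2, j = 2, h = 2, g = 4.
For the less obvious constraints — constraint 2: m - j = 1; constraint 3: h + j = 4; constraint 4: j + h = 4 — and the others hold by inspection.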